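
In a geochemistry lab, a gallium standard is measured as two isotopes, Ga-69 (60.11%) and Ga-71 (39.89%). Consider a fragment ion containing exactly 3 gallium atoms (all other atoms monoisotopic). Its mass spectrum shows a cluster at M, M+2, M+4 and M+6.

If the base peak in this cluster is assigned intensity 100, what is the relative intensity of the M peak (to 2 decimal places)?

50.23

(0.6011 + 0.3989)^3 gives M 0.2172, M+2 0.4324, M+4 0.2869, M+6 0.0635; the largest is M+2.
P(M+2) = C(3,1) × 0.6011^2 × 0.3989^1 = 3 × 0.36132121 × 0.3989 = 0.432393 (base)
P(M) = C(3,0) × 0.6011^3 × 0.3989^0 = 1 × 0.21719018 × 1.0000 = 0.217190
Relative intensity = 0.217190 / 0.432393 × 100 = 50.23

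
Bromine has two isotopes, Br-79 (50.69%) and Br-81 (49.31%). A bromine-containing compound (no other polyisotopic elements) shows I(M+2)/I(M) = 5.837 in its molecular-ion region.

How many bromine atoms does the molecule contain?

6

The M+2/M ratio from n Br atoms is n · q/p = n · 0.4931/0.5069.
n = 5.837 × 0.5069/0.4931 = 6.00 ≈ 6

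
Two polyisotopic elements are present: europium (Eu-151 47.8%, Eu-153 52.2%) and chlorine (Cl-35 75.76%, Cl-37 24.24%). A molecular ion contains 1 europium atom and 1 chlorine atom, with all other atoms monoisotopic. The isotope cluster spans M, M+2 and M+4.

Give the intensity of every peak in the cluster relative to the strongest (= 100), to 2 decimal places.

70.82 : 100.00 : 24.75

Europium pattern (n=1): 0.4780 : 0.5220
Chlorine pattern (n=1): 0.7576 : 0.2424
Convolve the two distributions (both contribute in 2-u steps):
  M: 0.4780×0.7576 = 0.362133
  M+2: 0.4780×0.2424 + 0.5220×0.7576 = 0.511334
  M+4: 0.5220×0.2424 = 0.126533
Scale to base peak (0.511334) = 100: 70.82 : 100.00 : 24.75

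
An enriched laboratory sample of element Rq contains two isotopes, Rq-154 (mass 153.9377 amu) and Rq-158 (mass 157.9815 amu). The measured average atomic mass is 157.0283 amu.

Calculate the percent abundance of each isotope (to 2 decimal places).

Rq-154: 23.57%, Rq-158: 76.43%

With x = fraction of Rq-154 (so Rq-158 is 1 − x):
153.9377·x + 157.9815·(1 − x) = 157.0283
(153.9377 − 157.9815)·x = 157.0283 − 157.9815
x = -0.9532 / -4.0438 = 0.23572 → 23.57% Rq-154, 76.43% Rq-158.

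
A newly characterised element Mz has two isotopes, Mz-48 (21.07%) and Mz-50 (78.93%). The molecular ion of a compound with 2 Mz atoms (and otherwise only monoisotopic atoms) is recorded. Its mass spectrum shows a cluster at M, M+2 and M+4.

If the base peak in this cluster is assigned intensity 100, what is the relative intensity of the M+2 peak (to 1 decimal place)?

53.4

(0.2107 + 0.7893)^2 gives M 0.0444, M+2 0.3326, M+4 0.6230; the largest is M+4.
P(M+4) = C(2,2) × 0.2107^0 × 0.7893^2 = 1 × 1.0000 × 0.62299449 = 0.622994 (base)
P(M+2) = C(2,1) × 0.2107^1 × 0.7893^1 = 2 × 0.2107 × 0.7893 = 0.332611
Relative intensity = 0.332611 / 0.622994 × 100 = 53.4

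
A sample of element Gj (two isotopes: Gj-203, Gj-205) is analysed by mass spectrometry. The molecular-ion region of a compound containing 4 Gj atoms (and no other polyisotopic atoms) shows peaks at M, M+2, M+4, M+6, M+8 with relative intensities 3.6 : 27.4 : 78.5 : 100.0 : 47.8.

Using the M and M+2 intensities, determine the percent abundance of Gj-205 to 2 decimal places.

Write p for the Gj-203 fraction. I(M+2)/I(M) = [C(4,1)·p^3·(1−p)] / p^4 = 4·(1−p)/p = 27.4/3.6 = 7.6111
(1−p)/p = 7.6111/4 = 1.9028  ⇒  p = 1/(1 + 1.9028) = 0.3445
Gj-203: 34.45%, Gj-205: 65.55%.

65.55%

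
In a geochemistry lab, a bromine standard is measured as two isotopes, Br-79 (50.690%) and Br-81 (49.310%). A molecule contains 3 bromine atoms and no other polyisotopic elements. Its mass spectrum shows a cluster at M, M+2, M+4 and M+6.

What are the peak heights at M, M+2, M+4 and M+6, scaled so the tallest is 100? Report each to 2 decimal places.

Each Br atom is independently Br-79 (p = 0.50690) or Br-81 (q = 0.49310); the cluster is the binomial expansion (p + q)^3.
P(M) = 0.50690^3 = 0.130247
P(M+2) = 3 × 0.50690^2 × 0.49310^1 = 0.380103
P(M+4) = 3 × 0.50690^1 × 0.49310^2 = 0.369755
P(M+6) = 0.49310^3 = 0.119896
The M+2 peak is largest (0.380103); scaling to 100 gives 34.27 : 100.00 : 97.28 : 31.54.

34.27 : 100.00 : 97.28 : 31.54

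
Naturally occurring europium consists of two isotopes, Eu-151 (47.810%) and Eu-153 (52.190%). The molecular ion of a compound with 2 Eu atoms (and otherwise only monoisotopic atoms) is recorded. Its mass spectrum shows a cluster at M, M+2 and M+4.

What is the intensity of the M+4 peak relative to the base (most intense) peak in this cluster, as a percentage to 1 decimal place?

Binomial terms of (0.47810 + 0.52190)^2: M 0.2286, M+2 0.4990, M+4 0.2724 → M+2 is the base peak.
P(M+2) = C(2,1) × 0.47810^1 × 0.52190^1 = 2 × 0.4781 × 0.5219 = 0.499041 (base)
P(M+4) = C(2,2) × 0.47810^0 × 0.52190^2 = 1 × 1.0000 × 0.27237961 = 0.272380
Relative intensity = 0.272380 / 0.499041 × 100 = 54.6

54.6%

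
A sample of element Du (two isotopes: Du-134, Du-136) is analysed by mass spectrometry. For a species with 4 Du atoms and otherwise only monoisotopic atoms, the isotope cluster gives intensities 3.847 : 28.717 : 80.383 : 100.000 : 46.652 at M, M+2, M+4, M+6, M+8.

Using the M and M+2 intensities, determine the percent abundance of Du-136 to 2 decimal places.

If p is the fraction of Du that is Du-134, then I(M+2)/I(M) = [C(4,1)·p^3·(1−p)] / p^4 = 4·(1−p)/p = 28.717/3.847 = 7.4648
(1−p)/p = 7.4648/4 = 1.8662  ⇒  p = 1/(1 + 1.8662) = 0.3489
Du-134: 34.89%, Du-136: 65.11%.

65.11%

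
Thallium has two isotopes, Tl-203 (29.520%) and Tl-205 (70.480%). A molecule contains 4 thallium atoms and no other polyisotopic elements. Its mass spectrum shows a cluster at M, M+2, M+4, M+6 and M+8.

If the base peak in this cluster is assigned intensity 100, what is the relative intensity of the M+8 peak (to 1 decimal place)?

Term probabilities: M 0.0076, M+2 0.0725, M+4 0.2597, M+6 0.4134, M+8 0.2468. Base peak = M+6.
P(M+6) = C(4,3) × 0.29520^1 × 0.70480^3 = 4 × 0.2952 × 0.35010449 = 0.413403 (base)
P(M+8) = C(4,4) × 0.29520^0 × 0.70480^4 = 1 × 1.0000 × 0.24675365 = 0.246754
Relative intensity = 0.246754 / 0.413403 × 100 = 59.7

59.7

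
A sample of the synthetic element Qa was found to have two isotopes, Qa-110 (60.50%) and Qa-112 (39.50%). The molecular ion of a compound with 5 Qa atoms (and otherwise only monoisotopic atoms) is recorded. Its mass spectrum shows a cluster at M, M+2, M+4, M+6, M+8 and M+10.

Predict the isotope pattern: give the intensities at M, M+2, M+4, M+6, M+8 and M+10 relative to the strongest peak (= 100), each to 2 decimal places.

Expanding (0.6050 + 0.3950)^5:
P(M) = 0.6050^5 = 0.081054
P(M+2) = 5 × 0.6050^4 × 0.3950^1 = 0.264599
P(M+4) = 10 × 0.6050^3 × 0.3950^2 = 0.345510
P(M+6) = 10 × 0.6050^2 × 0.3950^3 = 0.225581
P(M+8) = 5 × 0.6050^1 × 0.3950^4 = 0.073640
P(M+10) = 0.3950^5 = 0.009616
The M+4 peak is largest (0.345510); scaling to 100 gives 23.46 : 76.58 : 100.00 : 65.29 : 21.31 : 2.78.

23.46 : 76.58 : 100.00 : 65.29 : 21.31 : 2.78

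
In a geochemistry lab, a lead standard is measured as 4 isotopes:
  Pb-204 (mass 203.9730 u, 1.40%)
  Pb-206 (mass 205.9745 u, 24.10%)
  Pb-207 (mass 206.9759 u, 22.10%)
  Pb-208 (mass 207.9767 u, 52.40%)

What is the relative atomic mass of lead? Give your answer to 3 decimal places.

207.217 u

Weight each isotope mass by its fractional abundance: 0.0140 × 203.9730 + 0.2410 × 205.9745 + 0.2210 × 206.9759 + 0.5240 × 207.9767
= 2.85562 + 49.63985 + 45.74167 + 108.97979 = 207.21693 u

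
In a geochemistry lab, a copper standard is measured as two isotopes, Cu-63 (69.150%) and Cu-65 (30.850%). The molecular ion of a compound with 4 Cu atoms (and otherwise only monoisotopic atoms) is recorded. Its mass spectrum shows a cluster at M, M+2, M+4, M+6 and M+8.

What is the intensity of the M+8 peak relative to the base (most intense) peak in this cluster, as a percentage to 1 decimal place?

Binomial terms of (0.69150 + 0.30850)^4: M 0.2286, M+2 0.4080, M+4 0.2731, M+6 0.0812, M+8 0.0091 → M+2 is the base peak.
P(M+2) = C(4,1) × 0.69150^3 × 0.30850^1 = 4 × 0.33065611 × 0.3085 = 0.408030 (base)
P(M+8) = C(4,4) × 0.69150^0 × 0.30850^4 = 1 × 1.0000 × 0.00905776 = 0.009058
Relative intensity = 0.009058 / 0.408030 × 100 = 2.2

2.2%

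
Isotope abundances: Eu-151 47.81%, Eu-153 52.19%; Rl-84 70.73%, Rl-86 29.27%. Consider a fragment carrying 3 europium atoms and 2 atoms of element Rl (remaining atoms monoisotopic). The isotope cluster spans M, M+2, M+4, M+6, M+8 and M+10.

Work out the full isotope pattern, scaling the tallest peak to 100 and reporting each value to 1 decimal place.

15.5 : 63.5 : 100.0 : 74.7 : 26.2 : 3.5

Europium pattern (n=3): 0.10928391 : 0.3578871 : 0.39067407 : 0.14215492
Element Rl pattern (n=2): 0.50027329 : 0.41405342 : 0.08567329
Convolve the two distributions (both contribute in 2-u steps):
  M: 0.10928391×0.50027329 = 0.054672
  M+2: 0.10928391×0.41405342 + 0.3578871×0.50027329 = 0.224291
  M+4: 0.10928391×0.08567329 + 0.3578871×0.41405342 + 0.39067407×0.50027329 = 0.352991
  M+6: 0.3578871×0.08567329 + 0.39067407×0.41405342 + 0.14215492×0.50027329 = 0.263538
  M+8: 0.39067407×0.08567329 + 0.14215492×0.41405342 = 0.092330
  M+10: 0.14215492×0.08567329 = 0.012179
Scale to base peak (0.352991) = 100: 15.5 : 63.5 : 100.0 : 74.7 : 26.2 : 3.5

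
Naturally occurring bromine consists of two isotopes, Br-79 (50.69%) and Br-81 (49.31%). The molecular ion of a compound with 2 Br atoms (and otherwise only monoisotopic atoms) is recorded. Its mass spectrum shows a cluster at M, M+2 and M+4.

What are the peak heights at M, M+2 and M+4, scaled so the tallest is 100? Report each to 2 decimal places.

Each Br atom is independently Br-79 (p = 0.5069) or Br-81 (q = 0.4931); the cluster is the binomial expansion (p + q)^2.
P(M) = 0.5069^2 = 0.256948
P(M+2) = 2 × 0.5069^1 × 0.4931^1 = 0.499905
P(M+4) = 0.4931^2 = 0.243148
The M+2 peak is largest (0.499905); scaling to 100 gives 51.40 : 100.00 : 48.64.

51.40 : 100.00 : 48.64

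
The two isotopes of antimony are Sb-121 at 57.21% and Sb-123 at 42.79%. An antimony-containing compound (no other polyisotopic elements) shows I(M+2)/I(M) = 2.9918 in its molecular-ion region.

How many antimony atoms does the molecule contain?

For n independent Sb atoms, I(M+2)/I(M) = n · (abundance Sb-123) / (abundance Sb-121) = n · 0.4279/0.5721.
n = 2.9918 × 0.5721/0.4279 = 4.00 ≈ 4

4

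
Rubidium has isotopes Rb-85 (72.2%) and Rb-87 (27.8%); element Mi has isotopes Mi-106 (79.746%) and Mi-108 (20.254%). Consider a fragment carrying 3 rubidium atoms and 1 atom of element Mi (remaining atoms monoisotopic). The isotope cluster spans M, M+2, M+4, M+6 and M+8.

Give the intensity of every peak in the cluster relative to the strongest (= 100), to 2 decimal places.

Rubidium pattern (n=3): 0.37636705 : 0.43475086 : 0.16739714 : 0.02148495
Element Mi pattern (n=1): 0.79746 : 0.20254
Convolve the two distributions (both contribute in 2-u steps):
  M: 0.37636705×0.79746 = 0.300138
  M+2: 0.37636705×0.20254 + 0.43475086×0.79746 = 0.422926
  M+4: 0.43475086×0.20254 + 0.16739714×0.79746 = 0.221547
  M+6: 0.16739714×0.20254 + 0.02148495×0.79746 = 0.051038
  M+8: 0.02148495×0.20254 = 0.004352
Scale to base peak (0.422926) = 100: 70.97 : 100.00 : 52.38 : 12.07 : 1.03

70.97 : 100.00 : 52.38 : 12.07 : 1.03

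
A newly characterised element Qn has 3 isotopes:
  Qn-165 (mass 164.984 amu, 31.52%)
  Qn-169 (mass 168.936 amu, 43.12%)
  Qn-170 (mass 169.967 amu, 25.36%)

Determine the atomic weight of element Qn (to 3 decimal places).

167.952 amu

Weight each isotope mass by its fractional abundance: 0.3152 × 164.984 + 0.4312 × 168.936 + 0.2536 × 169.967
= 52.0030 + 72.8452 + 43.1036 = 167.9518 amu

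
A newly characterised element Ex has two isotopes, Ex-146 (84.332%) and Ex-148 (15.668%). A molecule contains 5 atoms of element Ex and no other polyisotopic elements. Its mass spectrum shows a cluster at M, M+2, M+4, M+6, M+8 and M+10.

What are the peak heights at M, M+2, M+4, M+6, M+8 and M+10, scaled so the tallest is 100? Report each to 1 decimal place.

100.0 : 92.9 : 34.5 : 6.4 : 0.6 : 0.0

The 5 Ex atoms are independent, so intensities follow the terms of (0.84332 + 0.15668)^5.
P(M) = 0.84332^5 = 0.426542
P(M+2) = 5 × 0.84332^4 × 0.15668^1 = 0.396235
P(M+4) = 10 × 0.84332^3 × 0.15668^2 = 0.147233
P(M+6) = 10 × 0.84332^2 × 0.15668^3 = 0.027354
P(M+8) = 5 × 0.84332^1 × 0.15668^4 = 0.002541
P(M+10) = 0.15668^5 = 0.000094
The M peak is largest (0.426542); scaling to 100 gives 100.0 : 92.9 : 34.5 : 6.4 : 0.6 : 0.0.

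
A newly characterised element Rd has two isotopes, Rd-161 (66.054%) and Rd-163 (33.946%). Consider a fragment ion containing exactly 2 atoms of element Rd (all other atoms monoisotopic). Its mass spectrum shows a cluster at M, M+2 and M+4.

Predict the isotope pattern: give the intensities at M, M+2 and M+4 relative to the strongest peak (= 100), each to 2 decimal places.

The 2 Rd atoms are independent, so intensities follow the terms of (0.66054 + 0.33946)^2.
P(M) = 0.66054^2 = 0.436313
P(M+2) = 2 × 0.66054^1 × 0.33946^1 = 0.448454
P(M+4) = 0.33946^2 = 0.115233
The M+2 peak is largest (0.448454); scaling to 100 gives 97.29 : 100.00 : 25.70.

97.29 : 100.00 : 25.70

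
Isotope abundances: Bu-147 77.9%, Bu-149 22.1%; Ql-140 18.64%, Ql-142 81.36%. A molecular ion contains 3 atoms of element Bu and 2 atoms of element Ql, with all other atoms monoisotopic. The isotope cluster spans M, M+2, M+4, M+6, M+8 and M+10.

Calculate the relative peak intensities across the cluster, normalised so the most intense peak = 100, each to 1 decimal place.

Element Bu pattern (n=3): 0.47272914 : 0.40233558 : 0.11414142 : 0.01079386
Element Ql pattern (n=2): 0.03474496 : 0.30331008 : 0.66194496
Convolve the two distributions (both contribute in 2-u steps):
  M: 0.47272914×0.03474496 = 0.016425
  M+2: 0.47272914×0.30331008 + 0.40233558×0.03474496 = 0.157363
  M+4: 0.47272914×0.66194496 + 0.40233558×0.30331008 + 0.11414142×0.03474496 = 0.438919
  M+6: 0.40233558×0.66194496 + 0.11414142×0.30331008 + 0.01079386×0.03474496 = 0.301319
  M+8: 0.11414142×0.66194496 + 0.01079386×0.30331008 = 0.078829
  M+10: 0.01079386×0.66194496 = 0.007145
Scale to base peak (0.438919) = 100: 3.7 : 35.9 : 100.0 : 68.7 : 18.0 : 1.6

3.7 : 35.9 : 100.0 : 68.7 : 18.0 : 1.6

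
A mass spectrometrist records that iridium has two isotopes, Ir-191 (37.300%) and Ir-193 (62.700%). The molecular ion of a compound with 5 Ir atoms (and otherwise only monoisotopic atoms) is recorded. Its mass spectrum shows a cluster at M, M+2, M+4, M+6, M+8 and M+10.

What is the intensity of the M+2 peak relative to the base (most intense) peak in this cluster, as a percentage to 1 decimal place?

Term probabilities: M 0.0072, M+2 0.0607, M+4 0.2040, M+6 0.3429, M+8 0.2882, M+10 0.0969. Base peak = M+6.
P(M+6) = C(5,3) × 0.37300^2 × 0.62700^3 = 10 × 0.139129 × 0.24649188 = 0.342942 (base)
P(M+2) = C(5,1) × 0.37300^4 × 0.62700^1 = 5 × 0.01935688 × 0.6270 = 0.060684
Relative intensity = 0.060684 / 0.342942 × 100 = 17.7

17.7%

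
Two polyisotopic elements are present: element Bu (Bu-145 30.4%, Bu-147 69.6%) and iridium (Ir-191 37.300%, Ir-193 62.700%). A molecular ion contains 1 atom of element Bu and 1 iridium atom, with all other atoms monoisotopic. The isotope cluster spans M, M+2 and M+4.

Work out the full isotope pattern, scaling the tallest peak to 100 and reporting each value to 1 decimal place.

Element Bu pattern (n=1): 0.3040 : 0.6960
Iridium pattern (n=1): 0.3730 : 0.6270
Convolve the two distributions (both contribute in 2-u steps):
  M: 0.3040×0.3730 = 0.113392
  M+2: 0.3040×0.6270 + 0.6960×0.3730 = 0.450216
  M+4: 0.6960×0.6270 = 0.436392
Scale to base peak (0.450216) = 100: 25.2 : 100.0 : 96.9

25.2 : 100.0 : 96.9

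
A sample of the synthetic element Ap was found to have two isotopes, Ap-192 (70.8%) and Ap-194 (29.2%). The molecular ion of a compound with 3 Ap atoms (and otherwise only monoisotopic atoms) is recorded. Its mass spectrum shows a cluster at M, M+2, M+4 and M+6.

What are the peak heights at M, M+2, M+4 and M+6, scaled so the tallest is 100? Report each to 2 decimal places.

80.82 : 100.00 : 41.24 : 5.67

The 3 Ap atoms are independent, so intensities follow the terms of (0.708 + 0.292)^3.
P(M) = 0.708^3 = 0.354895
P(M+2) = 3 × 0.708^2 × 0.292^1 = 0.439107
P(M+4) = 3 × 0.708^1 × 0.292^2 = 0.181101
P(M+6) = 0.292^3 = 0.024897
The M+2 peak is largest (0.439107); scaling to 100 gives 80.82 : 100.00 : 41.24 : 5.67.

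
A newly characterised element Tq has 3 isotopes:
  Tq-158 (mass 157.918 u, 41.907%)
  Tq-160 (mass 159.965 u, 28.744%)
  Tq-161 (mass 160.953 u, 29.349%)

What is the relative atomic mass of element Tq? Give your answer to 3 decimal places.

The abundance-weighted mean is 0.41907 × 157.918 + 0.28744 × 159.965 + 0.29349 × 160.953
= 66.1787 + 45.9803 + 47.2381 = 159.3971 u

159.397 u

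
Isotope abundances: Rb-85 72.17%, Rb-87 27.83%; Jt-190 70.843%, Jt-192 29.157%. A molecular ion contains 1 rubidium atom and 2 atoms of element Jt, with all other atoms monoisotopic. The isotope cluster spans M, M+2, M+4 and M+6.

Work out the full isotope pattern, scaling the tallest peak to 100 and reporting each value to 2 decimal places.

Rubidium pattern (n=1): 0.7217 : 0.2783
Element Jt pattern (n=2): 0.50187306 : 0.41311387 : 0.08501306
Convolve the two distributions (both contribute in 2-u steps):
  M: 0.7217×0.50187306 = 0.362202
  M+2: 0.7217×0.41311387 + 0.2783×0.50187306 = 0.437816
  M+4: 0.7217×0.08501306 + 0.2783×0.41311387 = 0.176324
  M+6: 0.2783×0.08501306 = 0.023659
Scale to base peak (0.437816) = 100: 82.73 : 100.00 : 40.27 : 5.40

82.73 : 100.00 : 40.27 : 5.40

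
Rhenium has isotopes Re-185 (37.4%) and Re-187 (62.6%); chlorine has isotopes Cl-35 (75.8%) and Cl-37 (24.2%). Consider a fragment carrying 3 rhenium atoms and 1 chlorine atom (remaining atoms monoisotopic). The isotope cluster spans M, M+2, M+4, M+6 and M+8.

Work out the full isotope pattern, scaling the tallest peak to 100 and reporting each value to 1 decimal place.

10.0 : 53.4 : 100.0 : 73.7 : 15.0

Rhenium pattern (n=3): 0.05231362 : 0.26268713 : 0.43968487 : 0.24531438
Chlorine pattern (n=1): 0.7580 : 0.2420
Convolve the two distributions (both contribute in 2-u steps):
  M: 0.05231362×0.7580 = 0.039654
  M+2: 0.05231362×0.2420 + 0.26268713×0.7580 = 0.211777
  M+4: 0.26268713×0.2420 + 0.43968487×0.7580 = 0.396851
  M+6: 0.43968487×0.2420 + 0.24531438×0.7580 = 0.292352
  M+8: 0.24531438×0.2420 = 0.059366
Scale to base peak (0.396851) = 100: 10.0 : 53.4 : 100.0 : 73.7 : 15.0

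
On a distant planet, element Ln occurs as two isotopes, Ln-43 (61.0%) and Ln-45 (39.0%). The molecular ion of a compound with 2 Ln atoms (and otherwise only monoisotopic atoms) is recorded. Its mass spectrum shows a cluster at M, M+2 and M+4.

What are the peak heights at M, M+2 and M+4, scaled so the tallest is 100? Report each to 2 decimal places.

Expanding (0.610 + 0.390)^2:
P(M) = 0.610^2 = 0.372100
P(M+2) = 2 × 0.610^1 × 0.390^1 = 0.475800
P(M+4) = 0.390^2 = 0.152100
The M+2 peak is largest (0.475800); scaling to 100 gives 78.21 : 100.00 : 31.97.

78.21 : 100.00 : 31.97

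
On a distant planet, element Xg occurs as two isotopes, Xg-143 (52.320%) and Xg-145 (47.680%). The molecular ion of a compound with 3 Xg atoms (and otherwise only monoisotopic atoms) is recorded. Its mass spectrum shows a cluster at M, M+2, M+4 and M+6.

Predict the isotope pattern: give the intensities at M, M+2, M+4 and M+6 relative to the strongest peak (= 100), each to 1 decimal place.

36.6 : 100.0 : 91.1 : 27.7

The 3 Xg atoms are independent, so intensities follow the terms of (0.52320 + 0.47680)^3.
P(M) = 0.52320^3 = 0.143220
P(M+2) = 3 × 0.52320^2 × 0.47680^1 = 0.391555
P(M+4) = 3 × 0.52320^1 × 0.47680^2 = 0.356830
P(M+6) = 0.47680^3 = 0.108395
The M+2 peak is largest (0.391555); scaling to 100 gives 36.6 : 100.0 : 91.1 : 27.7.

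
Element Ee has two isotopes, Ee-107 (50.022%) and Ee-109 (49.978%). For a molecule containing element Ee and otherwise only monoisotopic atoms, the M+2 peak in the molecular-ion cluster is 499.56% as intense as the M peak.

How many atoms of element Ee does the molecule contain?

The M+2/M ratio from n Ee atoms is n · q/p = n · 0.49978/0.50022.
n = 4.9956 × 0.50022/0.49978 = 5.00 ≈ 5

5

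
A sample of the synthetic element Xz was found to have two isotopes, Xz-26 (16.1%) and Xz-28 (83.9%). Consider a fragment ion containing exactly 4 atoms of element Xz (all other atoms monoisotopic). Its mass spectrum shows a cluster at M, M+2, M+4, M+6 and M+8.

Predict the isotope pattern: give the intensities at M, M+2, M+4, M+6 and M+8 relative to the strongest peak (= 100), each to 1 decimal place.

0.1 : 2.8 : 22.1 : 76.8 : 100.0

Expanding (0.161 + 0.839)^4:
P(M) = 0.161^4 = 0.000672
P(M+2) = 4 × 0.161^3 × 0.839^1 = 0.014006
P(M+4) = 6 × 0.161^2 × 0.839^2 = 0.109478
P(M+6) = 4 × 0.161^1 × 0.839^3 = 0.380340
P(M+8) = 0.839^4 = 0.495505
The M+8 peak is largest (0.495505); scaling to 100 gives 0.1 : 2.8 : 22.1 : 76.8 : 100.0.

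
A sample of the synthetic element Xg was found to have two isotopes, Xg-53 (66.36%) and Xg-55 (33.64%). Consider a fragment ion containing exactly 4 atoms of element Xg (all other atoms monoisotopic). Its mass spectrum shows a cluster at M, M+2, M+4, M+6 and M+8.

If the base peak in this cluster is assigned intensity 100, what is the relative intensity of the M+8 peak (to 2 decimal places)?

3.26

Term probabilities: M 0.1939, M+2 0.3932, M+4 0.2990, M+6 0.1010, M+8 0.0128. Base peak = M+2.
P(M+2) = C(4,1) × 0.6636^3 × 0.3364^1 = 4 × 0.29222619 × 0.3364 = 0.393220 (base)
P(M+8) = C(4,4) × 0.6636^0 × 0.3364^4 = 1 × 1.0000 × 0.01280631 = 0.012806
Relative intensity = 0.012806 / 0.393220 × 100 = 3.26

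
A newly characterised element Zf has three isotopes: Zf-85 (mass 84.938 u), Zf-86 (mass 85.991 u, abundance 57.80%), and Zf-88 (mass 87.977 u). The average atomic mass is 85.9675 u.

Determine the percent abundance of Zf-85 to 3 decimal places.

Let x and y be the fractions of Zf-85 and Zf-88. Then x + y = 1 − 0.5780 = 0.4220 and 84.938x + 87.977y = 85.9675 − 0.5780×85.991 = 36.264702.
Substituting: 84.938x + 87.977(0.4220 − x) = 36.264702
(84.938 − 87.977)x = -0.861592  ⇒  x = 0.28351, y = 0.13849
Zf-85: 28.351%, Zf-88: 13.849%.

28.351%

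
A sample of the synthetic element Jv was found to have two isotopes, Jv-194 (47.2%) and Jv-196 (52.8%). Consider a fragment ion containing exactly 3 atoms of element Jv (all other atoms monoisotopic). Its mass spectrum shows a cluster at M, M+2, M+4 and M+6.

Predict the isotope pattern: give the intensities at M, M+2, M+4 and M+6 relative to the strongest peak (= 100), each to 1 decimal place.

Each Jv atom is independently Jv-194 (p = 0.472) or Jv-196 (q = 0.528); the cluster is the binomial expansion (p + q)^3.
P(M) = 0.472^3 = 0.105154
P(M+2) = 3 × 0.472^2 × 0.528^1 = 0.352890
P(M+4) = 3 × 0.472^1 × 0.528^2 = 0.394758
P(M+6) = 0.528^3 = 0.147198
The M+4 peak is largest (0.394758); scaling to 100 gives 26.6 : 89.4 : 100.0 : 37.3.

26.6 : 89.4 : 100.0 : 37.3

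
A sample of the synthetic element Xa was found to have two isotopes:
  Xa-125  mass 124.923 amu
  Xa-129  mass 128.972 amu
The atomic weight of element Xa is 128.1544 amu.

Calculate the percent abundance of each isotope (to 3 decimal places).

Let x be the fractional abundance of Xa-125; then Xa-129 has abundance 1 − x.
124.923·x + 128.972·(1 − x) = 128.1544
(124.923 − 128.972)·x = 128.1544 − 128.972
x = -0.8176 / -4.049 = 0.20193 → 20.193% Xa-125, 79.807% Xa-129.

Xa-125: 20.193%, Xa-129: 79.807%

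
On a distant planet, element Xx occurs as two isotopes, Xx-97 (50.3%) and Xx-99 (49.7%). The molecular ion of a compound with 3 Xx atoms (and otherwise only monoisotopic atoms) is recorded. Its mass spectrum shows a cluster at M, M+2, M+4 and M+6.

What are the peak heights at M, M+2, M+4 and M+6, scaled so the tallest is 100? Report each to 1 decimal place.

33.7 : 100.0 : 98.8 : 32.5

Expanding (0.503 + 0.497)^3:
P(M) = 0.503^3 = 0.127264
P(M+2) = 3 × 0.503^2 × 0.497^1 = 0.377236
P(M+4) = 3 × 0.503^1 × 0.497^2 = 0.372737
P(M+6) = 0.497^3 = 0.122763
The M+2 peak is largest (0.377236); scaling to 100 gives 33.7 : 100.0 : 98.8 : 32.5.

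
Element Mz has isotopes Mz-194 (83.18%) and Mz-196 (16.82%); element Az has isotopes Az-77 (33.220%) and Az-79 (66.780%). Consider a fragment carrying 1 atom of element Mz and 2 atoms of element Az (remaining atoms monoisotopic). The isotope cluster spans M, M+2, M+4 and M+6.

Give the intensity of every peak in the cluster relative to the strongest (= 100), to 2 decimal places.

20.60 : 86.99 : 100.00 : 16.83

Element Mz pattern (n=1): 0.8318 : 0.1682
Element Az pattern (n=2): 0.11035684 : 0.44368632 : 0.44595684
Convolve the two distributions (both contribute in 2-u steps):
  M: 0.8318×0.11035684 = 0.091795
  M+2: 0.8318×0.44368632 + 0.1682×0.11035684 = 0.387620
  M+4: 0.8318×0.44595684 + 0.1682×0.44368632 = 0.445575
  M+6: 0.1682×0.44595684 = 0.075010
Scale to base peak (0.445575) = 100: 20.60 : 86.99 : 100.00 : 16.83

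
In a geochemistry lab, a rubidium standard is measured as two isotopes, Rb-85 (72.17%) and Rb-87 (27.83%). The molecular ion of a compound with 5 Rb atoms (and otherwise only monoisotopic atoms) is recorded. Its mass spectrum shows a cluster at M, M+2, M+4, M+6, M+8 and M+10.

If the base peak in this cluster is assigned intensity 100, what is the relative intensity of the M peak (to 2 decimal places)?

51.86

Binomial terms of (0.7217 + 0.2783)^5: M 0.1958, M+2 0.3775, M+4 0.2911, M+6 0.1123, M+8 0.0216, M+10 0.0017 → M+2 is the base peak.
P(M+2) = C(5,1) × 0.7217^4 × 0.2783^1 = 5 × 0.27128565 × 0.2783 = 0.377494 (base)
P(M) = C(5,0) × 0.7217^5 × 0.2783^0 = 1 × 0.19578685 × 1.0000 = 0.195787
Relative intensity = 0.195787 / 0.377494 × 100 = 51.86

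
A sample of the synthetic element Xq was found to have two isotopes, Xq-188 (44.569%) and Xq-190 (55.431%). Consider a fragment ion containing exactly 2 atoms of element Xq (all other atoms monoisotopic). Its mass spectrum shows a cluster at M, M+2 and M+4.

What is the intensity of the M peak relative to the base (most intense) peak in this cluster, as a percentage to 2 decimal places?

40.20%

Term probabilities: M 0.1986, M+2 0.4941, M+4 0.3073. Base peak = M+2.
P(M+2) = C(2,1) × 0.44569^1 × 0.55431^1 = 2 × 0.44569 × 0.55431 = 0.494101 (base)
P(M) = C(2,0) × 0.44569^2 × 0.55431^0 = 1 × 0.19863958 × 1.0000 = 0.198640
Relative intensity = 0.198640 / 0.494101 × 100 = 40.20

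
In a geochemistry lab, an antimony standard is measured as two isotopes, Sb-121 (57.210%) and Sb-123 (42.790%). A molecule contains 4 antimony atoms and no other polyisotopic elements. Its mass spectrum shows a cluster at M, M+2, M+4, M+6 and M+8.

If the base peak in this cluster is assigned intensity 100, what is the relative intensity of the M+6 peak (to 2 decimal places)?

49.86

Term probabilities: M 0.1071, M+2 0.3205, M+4 0.3596, M+6 0.1793, M+8 0.0335. Base peak = M+4.
P(M+4) = C(4,2) × 0.57210^2 × 0.42790^2 = 6 × 0.32729841 × 0.18309841 = 0.359567 (base)
P(M+6) = C(4,3) × 0.57210^1 × 0.42790^3 = 4 × 0.5721 × 0.07834781 = 0.179291
Relative intensity = 0.179291 / 0.359567 × 100 = 49.86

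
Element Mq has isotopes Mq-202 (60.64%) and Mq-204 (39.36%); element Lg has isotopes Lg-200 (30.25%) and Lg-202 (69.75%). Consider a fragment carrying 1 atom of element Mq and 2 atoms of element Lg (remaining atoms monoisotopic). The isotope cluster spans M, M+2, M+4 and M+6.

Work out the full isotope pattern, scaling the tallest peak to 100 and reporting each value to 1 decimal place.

12.0 : 63.3 : 100.0 : 41.5

Element Mq pattern (n=1): 0.6064 : 0.3936
Element Lg pattern (n=2): 0.09150625 : 0.4219875 : 0.48650625
Convolve the two distributions (both contribute in 2-u steps):
  M: 0.6064×0.09150625 = 0.055489
  M+2: 0.6064×0.4219875 + 0.3936×0.09150625 = 0.291910
  M+4: 0.6064×0.48650625 + 0.3936×0.4219875 = 0.461112
  M+6: 0.3936×0.48650625 = 0.191489
Scale to base peak (0.461112) = 100: 12.0 : 63.3 : 100.0 : 41.5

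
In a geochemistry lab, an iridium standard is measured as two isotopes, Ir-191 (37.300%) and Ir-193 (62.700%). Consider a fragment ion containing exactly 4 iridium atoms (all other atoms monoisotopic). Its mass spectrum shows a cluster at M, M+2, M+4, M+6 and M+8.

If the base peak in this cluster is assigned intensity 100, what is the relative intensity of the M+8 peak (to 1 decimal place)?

42.0

Binomial terms of (0.37300 + 0.62700)^4: M 0.0194, M+2 0.1302, M+4 0.3282, M+6 0.3678, M+8 0.1546 → M+6 is the base peak.
P(M+6) = C(4,3) × 0.37300^1 × 0.62700^3 = 4 × 0.3730 × 0.24649188 = 0.367766 (base)
P(M+8) = C(4,4) × 0.37300^0 × 0.62700^4 = 1 × 1.0000 × 0.15455041 = 0.154550
Relative intensity = 0.154550 / 0.367766 × 100 = 42.0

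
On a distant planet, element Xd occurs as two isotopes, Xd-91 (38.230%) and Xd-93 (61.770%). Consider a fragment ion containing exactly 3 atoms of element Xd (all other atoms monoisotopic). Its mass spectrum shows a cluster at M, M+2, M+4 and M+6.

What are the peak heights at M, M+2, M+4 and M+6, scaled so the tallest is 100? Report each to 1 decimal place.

12.8 : 61.9 : 100.0 : 53.9

Each Xd atom is independently Xd-91 (p = 0.38230) or Xd-93 (q = 0.61770); the cluster is the binomial expansion (p + q)^3.
P(M) = 0.38230^3 = 0.055874
P(M+2) = 3 × 0.38230^2 × 0.61770^1 = 0.270837
P(M+4) = 3 × 0.38230^1 × 0.61770^2 = 0.437603
P(M+6) = 0.61770^3 = 0.235685
The M+4 peak is largest (0.437603); scaling to 100 gives 12.8 : 61.9 : 100.0 : 53.9.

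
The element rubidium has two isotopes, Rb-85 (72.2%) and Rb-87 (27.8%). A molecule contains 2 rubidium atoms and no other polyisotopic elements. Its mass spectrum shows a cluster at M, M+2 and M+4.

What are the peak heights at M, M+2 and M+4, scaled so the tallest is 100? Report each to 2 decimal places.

100.00 : 77.01 : 14.83

Expanding (0.722 + 0.278)^2:
P(M) = 0.722^2 = 0.521284
P(M+2) = 2 × 0.722^1 × 0.278^1 = 0.401432
P(M+4) = 0.278^2 = 0.077284
The M peak is largest (0.521284); scaling to 100 gives 100.00 : 77.01 : 14.83.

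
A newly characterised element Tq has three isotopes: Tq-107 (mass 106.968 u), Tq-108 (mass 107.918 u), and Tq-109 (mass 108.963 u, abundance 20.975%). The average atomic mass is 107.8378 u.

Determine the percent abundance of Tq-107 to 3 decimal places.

Let x and y be the fractions of Tq-107 and Tq-108. Then x + y = 1 − 0.20975 = 0.79025 and 106.968x + 107.918y = 107.8378 − 0.20975×108.963 = 84.98281075.
Substituting: 106.968x + 107.918(0.79025 − x) = 84.98281075
(106.968 − 107.918)x = -0.29938875  ⇒  x = 0.31515, y = 0.47510
Tq-107: 31.515%, Tq-108: 47.510%.

31.515%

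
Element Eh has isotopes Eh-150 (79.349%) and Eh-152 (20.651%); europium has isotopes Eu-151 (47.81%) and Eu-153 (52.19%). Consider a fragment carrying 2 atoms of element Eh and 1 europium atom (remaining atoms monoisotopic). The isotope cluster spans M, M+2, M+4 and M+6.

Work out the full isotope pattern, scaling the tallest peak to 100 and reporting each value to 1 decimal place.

62.0 : 100.0 : 39.4 : 4.6

Element Eh pattern (n=2): 0.62962638 : 0.32772724 : 0.04264638
Europium pattern (n=1): 0.4781 : 0.5219
Convolve the two distributions (both contribute in 2-u steps):
  M: 0.62962638×0.4781 = 0.301024
  M+2: 0.62962638×0.5219 + 0.32772724×0.4781 = 0.485288
  M+4: 0.32772724×0.5219 + 0.04264638×0.4781 = 0.191430
  M+6: 0.04264638×0.5219 = 0.022257
Scale to base peak (0.485288) = 100: 62.0 : 100.0 : 39.4 : 4.6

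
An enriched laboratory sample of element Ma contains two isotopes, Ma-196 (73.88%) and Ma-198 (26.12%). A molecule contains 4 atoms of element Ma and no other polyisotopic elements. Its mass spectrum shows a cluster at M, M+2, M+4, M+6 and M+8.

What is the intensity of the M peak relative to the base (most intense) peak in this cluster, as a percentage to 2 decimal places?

70.71%

(0.7388 + 0.2612)^4 gives M 0.2979, M+2 0.4213, M+4 0.2234, M+6 0.0527, M+8 0.0047; the largest is M+2.
P(M+2) = C(4,1) × 0.7388^3 × 0.2612^1 = 4 × 0.40325584 × 0.2612 = 0.421322 (base)
P(M) = C(4,0) × 0.7388^4 × 0.2612^0 = 1 × 0.29792541 × 1.0000 = 0.297925
Relative intensity = 0.297925 / 0.421322 × 100 = 70.71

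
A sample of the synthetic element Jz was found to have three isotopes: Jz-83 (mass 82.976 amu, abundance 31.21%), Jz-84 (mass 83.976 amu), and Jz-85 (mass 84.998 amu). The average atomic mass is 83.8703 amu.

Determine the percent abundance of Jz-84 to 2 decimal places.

The remaining 68.79% is split between Jz-84 (fraction x) and Jz-85 (fraction 0.6879 − x).
Substituting: 83.976x + 84.998(0.6879 − x) = 57.9734904
(83.976 − 84.998)x = -0.4966338  ⇒  x = 0.48594, y = 0.20196
Jz-84: 48.59%, Jz-85: 20.20%.

48.59%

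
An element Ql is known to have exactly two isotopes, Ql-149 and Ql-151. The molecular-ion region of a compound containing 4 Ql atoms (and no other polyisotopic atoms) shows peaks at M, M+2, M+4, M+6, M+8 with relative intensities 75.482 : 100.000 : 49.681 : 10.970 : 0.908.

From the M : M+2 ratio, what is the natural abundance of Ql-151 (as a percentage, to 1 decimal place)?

24.9%

Let p = fractional abundance of Ql-149. I(M+2)/I(M) = [C(4,1)·p^3·(1−p)] / p^4 = 4·(1−p)/p = 100.000/75.482 = 1.3248
(1−p)/p = 1.3248/4 = 0.3312  ⇒  p = 1/(1 + 0.3312) = 0.7512
Ql-149: 75.1%, Ql-151: 24.9%.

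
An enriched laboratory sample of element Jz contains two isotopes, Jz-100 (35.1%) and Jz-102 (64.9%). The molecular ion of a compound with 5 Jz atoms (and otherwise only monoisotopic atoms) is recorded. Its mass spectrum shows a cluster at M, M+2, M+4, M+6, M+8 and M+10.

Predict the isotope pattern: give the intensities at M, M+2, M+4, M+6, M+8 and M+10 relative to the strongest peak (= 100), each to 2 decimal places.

The 5 Jz atoms are independent, so intensities follow the terms of (0.351 + 0.649)^5.
P(M) = 0.351^5 = 0.005328
P(M+2) = 5 × 0.351^4 × 0.649^1 = 0.049254
P(M+4) = 10 × 0.351^3 × 0.649^2 = 0.182142
P(M+6) = 10 × 0.351^2 × 0.649^3 = 0.336782
P(M+8) = 5 × 0.351^1 × 0.649^4 = 0.311355
P(M+10) = 0.649^5 = 0.115139
The M+6 peak is largest (0.336782); scaling to 100 gives 1.58 : 14.62 : 54.08 : 100.00 : 92.45 : 34.19.

1.58 : 14.62 : 54.08 : 100.00 : 92.45 : 34.19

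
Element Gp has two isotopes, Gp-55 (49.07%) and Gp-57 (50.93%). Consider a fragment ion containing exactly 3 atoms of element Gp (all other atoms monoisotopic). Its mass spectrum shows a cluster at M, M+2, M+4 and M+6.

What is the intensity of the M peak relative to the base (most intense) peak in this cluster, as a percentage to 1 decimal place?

Binomial terms of (0.4907 + 0.5093)^3: M 0.1182, M+2 0.3679, M+4 0.3818, M+6 0.1321 → M+4 is the base peak.
P(M+4) = C(3,2) × 0.4907^1 × 0.5093^2 = 3 × 0.4907 × 0.25938649 = 0.381843 (base)
P(M) = C(3,0) × 0.4907^3 × 0.5093^0 = 1 × 0.11815393 × 1.0000 = 0.118154
Relative intensity = 0.118154 / 0.381843 × 100 = 30.9

30.9%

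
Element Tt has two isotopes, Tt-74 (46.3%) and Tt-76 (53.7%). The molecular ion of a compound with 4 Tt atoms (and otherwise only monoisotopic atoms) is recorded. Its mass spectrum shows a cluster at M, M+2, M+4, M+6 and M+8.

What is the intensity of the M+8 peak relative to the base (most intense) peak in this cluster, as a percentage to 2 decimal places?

Term probabilities: M 0.0460, M+2 0.2132, M+4 0.3709, M+6 0.2868, M+8 0.0832. Base peak = M+4.
P(M+4) = C(4,2) × 0.463^2 × 0.537^2 = 6 × 0.214369 × 0.288369 = 0.370904 (base)
P(M+8) = C(4,4) × 0.463^0 × 0.537^4 = 1 × 1.0000 × 0.08315668 = 0.083157
Relative intensity = 0.083157 / 0.370904 × 100 = 22.42

22.42%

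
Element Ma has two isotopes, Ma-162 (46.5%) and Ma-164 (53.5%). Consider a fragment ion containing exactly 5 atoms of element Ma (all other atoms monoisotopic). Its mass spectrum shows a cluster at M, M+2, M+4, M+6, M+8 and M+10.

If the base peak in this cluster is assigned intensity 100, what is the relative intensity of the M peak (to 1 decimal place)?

6.6

Binomial terms of (0.465 + 0.535)^5: M 0.0217, M+2 0.1251, M+4 0.2878, M+6 0.3311, M+8 0.1905, M+10 0.0438 → M+6 is the base peak.
P(M+6) = C(5,3) × 0.465^2 × 0.535^3 = 10 × 0.216225 × 0.15313037 = 0.331106 (base)
P(M) = C(5,0) × 0.465^5 × 0.535^0 = 1 × 0.02174026 × 1.0000 = 0.021740
Relative intensity = 0.021740 / 0.331106 × 100 = 6.6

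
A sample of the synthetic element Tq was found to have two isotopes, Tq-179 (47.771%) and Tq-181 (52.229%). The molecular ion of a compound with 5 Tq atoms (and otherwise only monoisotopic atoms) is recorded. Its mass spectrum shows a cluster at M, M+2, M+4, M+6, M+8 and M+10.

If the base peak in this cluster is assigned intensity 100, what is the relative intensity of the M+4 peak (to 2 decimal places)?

91.46

Binomial terms of (0.47771 + 0.52229)^5: M 0.0249, M+2 0.1360, M+4 0.2974, M+6 0.3251, M+8 0.1777, M+10 0.0389 → M+6 is the base peak.
P(M+6) = C(5,3) × 0.47771^2 × 0.52229^3 = 10 × 0.22820684 × 0.14247384 = 0.325135 (base)
P(M+4) = C(5,2) × 0.47771^3 × 0.52229^2 = 10 × 0.10901669 × 0.27278684 = 0.297383
Relative intensity = 0.297383 / 0.325135 × 100 = 91.46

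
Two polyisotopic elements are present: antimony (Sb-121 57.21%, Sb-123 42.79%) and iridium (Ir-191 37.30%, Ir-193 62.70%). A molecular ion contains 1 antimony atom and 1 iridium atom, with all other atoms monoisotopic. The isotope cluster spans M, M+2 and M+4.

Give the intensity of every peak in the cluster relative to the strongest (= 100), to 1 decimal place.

41.2 : 100.0 : 51.8

Antimony pattern (n=1): 0.5721 : 0.4279
Iridium pattern (n=1): 0.3730 : 0.6270
Convolve the two distributions (both contribute in 2-u steps):
  M: 0.5721×0.3730 = 0.213393
  M+2: 0.5721×0.6270 + 0.4279×0.3730 = 0.518313
  M+4: 0.4279×0.6270 = 0.268293
Scale to base peak (0.518313) = 100: 41.2 : 100.0 : 51.8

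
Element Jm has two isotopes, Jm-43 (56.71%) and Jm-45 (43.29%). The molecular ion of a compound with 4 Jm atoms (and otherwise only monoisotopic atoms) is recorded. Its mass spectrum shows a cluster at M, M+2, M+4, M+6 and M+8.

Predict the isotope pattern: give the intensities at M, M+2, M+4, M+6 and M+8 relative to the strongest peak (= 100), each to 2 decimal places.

Each Jm atom is independently Jm-43 (p = 0.5671) or Jm-45 (q = 0.4329); the cluster is the binomial expansion (p + q)^4.
P(M) = 0.5671^4 = 0.103428
P(M+2) = 4 × 0.5671^3 × 0.4329^1 = 0.315810
P(M+4) = 6 × 0.5671^2 × 0.4329^2 = 0.361614
P(M+6) = 4 × 0.5671^1 × 0.4329^3 = 0.184027
P(M+8) = 0.4329^4 = 0.035120
The M+4 peak is largest (0.361614); scaling to 100 gives 28.60 : 87.33 : 100.00 : 50.89 : 9.71.

28.60 : 87.33 : 100.00 : 50.89 : 9.71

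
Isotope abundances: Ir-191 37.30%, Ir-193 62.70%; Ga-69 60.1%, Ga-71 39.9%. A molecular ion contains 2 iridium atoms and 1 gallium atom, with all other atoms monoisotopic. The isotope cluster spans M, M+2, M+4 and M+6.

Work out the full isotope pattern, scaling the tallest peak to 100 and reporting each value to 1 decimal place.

19.8 : 79.6 : 100.0 : 37.1

Iridium pattern (n=2): 0.139129 : 0.467742 : 0.393129
Gallium pattern (n=1): 0.6010 : 0.3990
Convolve the two distributions (both contribute in 2-u steps):
  M: 0.139129×0.6010 = 0.083617
  M+2: 0.139129×0.3990 + 0.467742×0.6010 = 0.336625
  M+4: 0.467742×0.3990 + 0.393129×0.6010 = 0.422900
  M+6: 0.393129×0.3990 = 0.156858
Scale to base peak (0.422900) = 100: 19.8 : 79.6 : 100.0 : 37.1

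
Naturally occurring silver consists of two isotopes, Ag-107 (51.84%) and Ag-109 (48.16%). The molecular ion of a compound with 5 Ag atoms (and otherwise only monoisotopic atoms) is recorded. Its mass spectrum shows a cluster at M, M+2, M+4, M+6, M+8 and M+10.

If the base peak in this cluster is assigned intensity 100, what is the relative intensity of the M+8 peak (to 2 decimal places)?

(0.5184 + 0.4816)^5 gives M 0.0374, M+2 0.1739, M+4 0.3231, M+6 0.3002, M+8 0.1394, M+10 0.0259; the largest is M+4.
P(M+4) = C(5,2) × 0.5184^3 × 0.4816^2 = 10 × 0.13931407 × 0.23193856 = 0.323123 (base)
P(M+8) = C(5,4) × 0.5184^1 × 0.4816^4 = 5 × 0.5184 × 0.0537955 = 0.139438
Relative intensity = 0.139438 / 0.323123 × 100 = 43.15

43.15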